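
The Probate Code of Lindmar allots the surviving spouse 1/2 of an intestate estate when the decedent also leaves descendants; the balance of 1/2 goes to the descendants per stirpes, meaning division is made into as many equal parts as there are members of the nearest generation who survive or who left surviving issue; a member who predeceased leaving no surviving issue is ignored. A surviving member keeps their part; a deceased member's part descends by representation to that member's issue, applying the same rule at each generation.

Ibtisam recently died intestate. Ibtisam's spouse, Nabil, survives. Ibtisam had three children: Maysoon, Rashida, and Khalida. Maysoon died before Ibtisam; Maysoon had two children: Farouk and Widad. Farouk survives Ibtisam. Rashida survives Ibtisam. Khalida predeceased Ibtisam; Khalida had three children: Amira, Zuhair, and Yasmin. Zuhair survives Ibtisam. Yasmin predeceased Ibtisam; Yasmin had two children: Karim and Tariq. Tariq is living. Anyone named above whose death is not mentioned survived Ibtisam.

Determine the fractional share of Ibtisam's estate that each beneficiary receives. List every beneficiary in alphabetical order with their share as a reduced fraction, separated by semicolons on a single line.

Amira 1/18; Farouk 1/12; Karim 1/36; Nabil 1/2; Rashida 1/6; Tariq 1/36; Widad 1/12; Zuhair 1/18

Nabil, as surviving spouse, takes 1/2.
The remaining 1/2 passes to Ibtisam's descendants per stirpes.
The 1/2 is divided into 3 equal shares of 1/6 among Maysoon, Rashida, Khalida.
Maysoon predeceased; the 1/6 allotted to Maysoon's branch passes to Maysoon's issue by representation.
The 1/6 is divided into 2 equal shares of 1/12 among Farouk, Widad.
Farouk is living and takes 1/12.
Widad is living and takes 1/12.
Rashida is living and takes 1/6.
Khalida predeceased; the 1/6 allotted to Khalida's branch passes to Khalida's issue by representation.
The 1/6 is divided into 3 equal shares of 1/18 among Amira, Zuhair, Yasmin.
Amira is living and takes 1/18.
Zuhair is living and takes 1/18.
Yasmin predeceased; the 1/18 allotted to Yasmin's branch passes to Yasmin's issue by representation.
The 1/18 is divided into 2 equal shares of 1/36 among Karim, Tariq.
Karim is living and takes 1/36.
Tariq is living and takes 1/36.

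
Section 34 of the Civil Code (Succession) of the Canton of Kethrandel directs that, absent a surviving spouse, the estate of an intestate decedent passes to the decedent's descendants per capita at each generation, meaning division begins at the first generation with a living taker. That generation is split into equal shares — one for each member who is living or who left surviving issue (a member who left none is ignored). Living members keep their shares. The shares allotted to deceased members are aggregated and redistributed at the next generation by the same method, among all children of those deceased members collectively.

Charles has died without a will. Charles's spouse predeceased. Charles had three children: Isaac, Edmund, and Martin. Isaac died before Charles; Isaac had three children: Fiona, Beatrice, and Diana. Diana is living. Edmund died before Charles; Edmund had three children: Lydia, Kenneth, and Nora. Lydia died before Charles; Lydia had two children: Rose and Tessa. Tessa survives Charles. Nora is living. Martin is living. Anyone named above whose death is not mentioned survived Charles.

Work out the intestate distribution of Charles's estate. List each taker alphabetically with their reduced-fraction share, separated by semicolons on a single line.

Beatrice 1/9; Diana 1/9; Fiona 1/9; Kenneth 1/9; Martin 1/3; Nora 1/9; Rose 1/18; Tessa 1/18

There is no surviving spouse, so the entire estate passes to Charles's descendants per capita at each generation.
At generation 1 (Isaac, Edmund, Martin) there are 3 shares of (1)/3 = 1/3 each.
Living: Martin — each takes 1/3.
Deceased: Isaac and Edmund. Their combined 2/3 is pooled and carried to generation 2.
At generation 2 (Fiona, Beatrice, Diana, Lydia, Kenneth, Nora) there are 6 shares of (2/3)/6 = 1/9 each.
Living: Fiona, Beatrice, Diana, Kenneth, and Nora — each takes 1/9.
Deceased: Lydia. That 1/9 share is carried to generation 3.
At generation 3 (Rose, Tessa) there are 2 shares of (1/9)/2 = 1/18 each.
Living: Rose and Tessa — each takes 1/18.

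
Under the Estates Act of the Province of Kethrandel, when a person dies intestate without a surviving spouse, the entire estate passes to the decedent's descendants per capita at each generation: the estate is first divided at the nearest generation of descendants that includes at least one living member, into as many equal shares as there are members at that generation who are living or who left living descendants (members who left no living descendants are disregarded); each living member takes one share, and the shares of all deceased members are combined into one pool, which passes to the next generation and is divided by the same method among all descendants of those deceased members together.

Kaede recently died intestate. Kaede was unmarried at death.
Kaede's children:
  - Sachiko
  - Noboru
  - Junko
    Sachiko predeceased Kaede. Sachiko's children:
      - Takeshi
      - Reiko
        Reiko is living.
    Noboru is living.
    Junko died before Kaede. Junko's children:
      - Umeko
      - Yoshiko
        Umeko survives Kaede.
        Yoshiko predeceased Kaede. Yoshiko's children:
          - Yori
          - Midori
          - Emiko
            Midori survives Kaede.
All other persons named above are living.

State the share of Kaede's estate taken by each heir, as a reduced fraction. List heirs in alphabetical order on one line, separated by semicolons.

Emiko 1/18; Midori 1/18; Noboru 1/3; Reiko 1/6; Takeshi 1/6; Umeko 1/6; Yori 1/18

There is no surviving spouse, so the entire estate passes to Kaede's descendants per capita at each generation.
At generation 1 (Sachiko, Noboru, Junko) there are 3 shares of (1)/3 = 1/3 each.
Living: Noboru — each takes 1/3.
Deceased: Sachiko and Junko. Their combined 2/3 is pooled and carried to generation 2.
At generation 2 (Takeshi, Reiko, Umeko, Yoshiko) there are 4 shares of (2/3)/4 = 1/6 each.
Living: Takeshi, Reiko, and Umeko — each takes 1/6.
Deceased: Yoshiko. That 1/6 share is carried to generation 3.
At generation 3 (Yori, Midori, Emiko) there are 3 shares of (1/6)/3 = 1/18 each.
Living: Yori, Midori, and Emiko — each takes 1/18.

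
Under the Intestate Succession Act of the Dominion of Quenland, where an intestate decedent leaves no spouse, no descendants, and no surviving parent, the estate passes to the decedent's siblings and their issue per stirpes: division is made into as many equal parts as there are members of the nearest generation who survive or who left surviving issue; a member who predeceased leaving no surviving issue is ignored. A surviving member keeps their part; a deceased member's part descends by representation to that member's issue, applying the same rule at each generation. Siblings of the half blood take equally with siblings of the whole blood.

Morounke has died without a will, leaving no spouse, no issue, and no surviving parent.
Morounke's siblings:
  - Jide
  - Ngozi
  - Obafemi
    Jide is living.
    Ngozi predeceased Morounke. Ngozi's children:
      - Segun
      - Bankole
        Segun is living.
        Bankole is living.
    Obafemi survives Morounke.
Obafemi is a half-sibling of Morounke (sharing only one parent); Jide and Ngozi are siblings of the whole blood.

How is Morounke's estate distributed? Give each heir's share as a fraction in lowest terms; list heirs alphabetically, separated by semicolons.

No spouse, descendants, or parent survives, so the estate passes to Morounke's siblings per stirpes.
Half-blood and whole-blood siblings take equally under the stated rule.
The estate is divided into 3 equal shares of 1/3 among Jide, Ngozi, Obafemi.
Jide is living and takes 1/3.
Ngozi predeceased; the 1/3 allotted to Ngozi's branch passes to Ngozi's issue by representation.
The 1/3 is divided into 2 equal shares of 1/6 among Segun, Bankole.
Segun is living and takes 1/6.
Bankole is living and takes 1/6.
Obafemi is living and takes 1/3.

Bankole 1/6; Jide 1/3; Obafemi 1/3; Segun 1/6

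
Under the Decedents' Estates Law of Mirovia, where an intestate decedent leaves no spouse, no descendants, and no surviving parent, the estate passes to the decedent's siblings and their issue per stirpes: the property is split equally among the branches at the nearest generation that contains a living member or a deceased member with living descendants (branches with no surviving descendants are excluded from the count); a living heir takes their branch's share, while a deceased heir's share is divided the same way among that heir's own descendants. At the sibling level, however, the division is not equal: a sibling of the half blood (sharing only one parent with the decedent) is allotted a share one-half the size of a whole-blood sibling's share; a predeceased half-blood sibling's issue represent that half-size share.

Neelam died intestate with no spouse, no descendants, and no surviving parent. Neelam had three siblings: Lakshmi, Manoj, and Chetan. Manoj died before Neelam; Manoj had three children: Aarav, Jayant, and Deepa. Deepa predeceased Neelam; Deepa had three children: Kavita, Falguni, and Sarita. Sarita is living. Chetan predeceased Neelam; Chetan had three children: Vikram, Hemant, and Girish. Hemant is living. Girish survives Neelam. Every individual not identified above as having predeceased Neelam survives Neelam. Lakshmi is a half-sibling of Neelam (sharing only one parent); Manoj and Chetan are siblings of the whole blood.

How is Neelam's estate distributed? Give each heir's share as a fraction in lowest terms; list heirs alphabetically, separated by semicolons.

No spouse, descendants, or parent survives, so the estate passes to Neelam's siblings per stirpes.
Half-blood siblings count for one-half the weight of whole-blood siblings at the initial division.
Dividing 1 in proportion to weights (total weight 5/2): Lakshmi (weight 1/2) → 1/5; Manoj (weight 1) → 2/5; Chetan (weight 1) → 2/5.
Lakshmi is living and takes 1/5.
Manoj predeceased; the 2/5 allotted to Manoj's branch passes to Manoj's issue by representation.
The 2/5 is divided into 3 equal shares of 2/15 among Aarav, Jayant, Deepa.
Aarav is living and takes 2/15.
Jayant is living and takes 2/15.
Deepa predeceased; the 2/15 allotted to Deepa's branch passes to Deepa's issue by representation.
The 2/15 is divided into 3 equal shares of 2/45 among Kavita, Falguni, Sarita.
Kavita is living and takes 2/45.
Falguni is living and takes 2/45.
Sarita is living and takes 2/45.
Chetan predeceased; the 2/5 allotted to Chetan's branch passes to Chetan's issue by representation.
The 2/5 is divided into 3 equal shares of 2/15 among Vikram, Hemant, Girish.
Vikram is living and takes 2/15.
Hemant is living and takes 2/15.
Girish is living and takes 2/15.

Aarav 2/15; Falguni 2/45; Girish 2/15; Hemant 2/15; Jayant 2/15; Kavita 2/45; Lakshmi 1/5; Sarita 2/45; Vikram 2/15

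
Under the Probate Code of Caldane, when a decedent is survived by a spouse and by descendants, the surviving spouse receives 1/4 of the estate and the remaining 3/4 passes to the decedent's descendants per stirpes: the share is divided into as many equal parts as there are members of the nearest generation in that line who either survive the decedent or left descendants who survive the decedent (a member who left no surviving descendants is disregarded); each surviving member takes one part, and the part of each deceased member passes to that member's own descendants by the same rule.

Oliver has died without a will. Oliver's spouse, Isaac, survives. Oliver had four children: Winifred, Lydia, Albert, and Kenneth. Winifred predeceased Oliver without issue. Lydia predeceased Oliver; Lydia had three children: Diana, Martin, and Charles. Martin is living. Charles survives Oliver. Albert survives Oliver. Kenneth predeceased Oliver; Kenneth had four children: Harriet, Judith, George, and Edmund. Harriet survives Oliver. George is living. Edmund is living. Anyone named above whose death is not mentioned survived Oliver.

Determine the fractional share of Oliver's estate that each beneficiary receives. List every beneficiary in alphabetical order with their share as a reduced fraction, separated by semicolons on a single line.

Albert 1/4; Charles 1/12; Diana 1/12; Edmund 1/16; George 1/16; Harriet 1/16; Isaac 1/4; Judith 1/16; Martin 1/12

Isaac, as surviving spouse, takes 1/4.
The remaining 3/4 passes to Oliver's descendants per stirpes.
Winifred left no surviving issue, so that branch lapses and is disregarded.
The 3/4 is divided into 3 equal shares of 1/4 among Lydia, Albert, Kenneth.
Lydia predeceased; the 1/4 allotted to Lydia's branch passes to Lydia's issue by representation.
The 1/4 is divided into 3 equal shares of 1/12 among Diana, Martin, Charles.
Diana is living and takes 1/12.
Martin is living and takes 1/12.
Charles is living and takes 1/12.
Albert is living and takes 1/4.
Kenneth predeceased; the 1/4 allotted to Kenneth's branch passes to Kenneth's issue by representation.
The 1/4 is divided into 4 equal shares of 1/16 among Harriet, Judith, George, Edmund.
Harriet is living and takes 1/16.
Judith is living and takes 1/16.
George is living and takes 1/16.
Edmund is living and takes 1/16.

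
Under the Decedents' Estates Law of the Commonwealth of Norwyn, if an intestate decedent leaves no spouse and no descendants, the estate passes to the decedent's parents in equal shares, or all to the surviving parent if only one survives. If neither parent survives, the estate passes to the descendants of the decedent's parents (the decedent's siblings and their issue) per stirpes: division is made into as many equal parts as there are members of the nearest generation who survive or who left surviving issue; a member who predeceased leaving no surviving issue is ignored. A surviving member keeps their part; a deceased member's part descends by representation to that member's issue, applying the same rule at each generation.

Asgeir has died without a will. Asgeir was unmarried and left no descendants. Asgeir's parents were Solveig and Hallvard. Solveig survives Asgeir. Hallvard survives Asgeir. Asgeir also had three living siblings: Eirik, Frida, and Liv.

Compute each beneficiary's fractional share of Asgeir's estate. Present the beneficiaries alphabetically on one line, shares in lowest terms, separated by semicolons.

Both parents survive, so Solveig and Hallvard each take 1/2. The siblings take nothing because a surviving parent has priority.

Hallvard 1/2; Solveig 1/2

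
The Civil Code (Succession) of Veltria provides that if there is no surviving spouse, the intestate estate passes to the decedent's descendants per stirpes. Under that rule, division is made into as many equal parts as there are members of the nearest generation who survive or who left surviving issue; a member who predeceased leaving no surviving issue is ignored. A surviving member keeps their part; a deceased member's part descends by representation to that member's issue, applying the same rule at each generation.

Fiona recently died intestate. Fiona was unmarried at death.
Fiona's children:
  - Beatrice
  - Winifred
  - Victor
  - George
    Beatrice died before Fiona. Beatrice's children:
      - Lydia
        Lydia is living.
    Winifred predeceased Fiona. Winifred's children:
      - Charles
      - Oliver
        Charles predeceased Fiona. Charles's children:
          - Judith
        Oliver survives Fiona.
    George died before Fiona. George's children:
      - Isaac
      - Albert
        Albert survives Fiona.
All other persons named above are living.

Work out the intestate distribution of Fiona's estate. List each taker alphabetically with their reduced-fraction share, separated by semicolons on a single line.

Albert 1/8; Isaac 1/8; Judith 1/8; Lydia 1/4; Oliver 1/8; Victor 1/4

There is no surviving spouse, so the entire estate passes to Fiona's descendants per stirpes.
The estate is divided into 4 equal shares of 1/4 among Beatrice, Winifred, Victor, George.
Beatrice predeceased; the 1/4 allotted to Beatrice's branch passes to Beatrice's issue by representation.
Lydia is the sole taker at this level and receives the full 1/4.
Winifred predeceased; the 1/4 allotted to Winifred's branch passes to Winifred's issue by representation.
The 1/4 is divided into 2 equal shares of 1/8 among Charles, Oliver.
Charles predeceased; the 1/8 allotted to Charles's branch passes to Charles's issue by representation.
Judith is the sole taker at this level and receives the full 1/8.
Oliver is living and takes 1/8.
Victor is living and takes 1/4.
George predeceased; the 1/4 allotted to George's branch passes to George's issue by representation.
The 1/4 is divided into 2 equal shares of 1/8 among Isaac, Albert.
Isaac is living and takes 1/8.
Albert is living and takes 1/8.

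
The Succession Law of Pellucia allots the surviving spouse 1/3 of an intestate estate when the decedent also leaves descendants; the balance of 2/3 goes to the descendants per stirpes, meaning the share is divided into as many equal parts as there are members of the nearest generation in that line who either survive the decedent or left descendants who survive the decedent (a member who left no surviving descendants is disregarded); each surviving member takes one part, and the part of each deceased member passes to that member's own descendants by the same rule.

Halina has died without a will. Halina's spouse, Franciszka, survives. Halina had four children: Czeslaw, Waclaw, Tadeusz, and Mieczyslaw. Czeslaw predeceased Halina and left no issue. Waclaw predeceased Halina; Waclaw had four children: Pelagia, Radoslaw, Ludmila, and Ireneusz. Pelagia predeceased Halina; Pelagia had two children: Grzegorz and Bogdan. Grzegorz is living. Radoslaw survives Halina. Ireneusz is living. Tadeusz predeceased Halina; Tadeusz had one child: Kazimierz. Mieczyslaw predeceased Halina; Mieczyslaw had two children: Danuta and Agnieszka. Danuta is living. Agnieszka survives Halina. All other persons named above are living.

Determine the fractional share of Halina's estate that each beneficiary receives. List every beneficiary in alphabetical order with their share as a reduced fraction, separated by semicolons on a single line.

Franciszka, as surviving spouse, takes 1/3.
The remaining 2/3 passes to Halina's descendants per stirpes.
Czeslaw left no surviving issue, so that branch lapses and is disregarded.
The 2/3 is divided into 3 equal shares of 2/9 among Waclaw, Tadeusz, Mieczyslaw.
Waclaw predeceased; the 2/9 allotted to Waclaw's branch passes to Waclaw's issue by representation.
The 2/9 is divided into 4 equal shares of 1/18 among Pelagia, Radoslaw, Ludmila, Ireneusz.
Pelagia predeceased; the 1/18 allotted to Pelagia's branch passes to Pelagia's issue by representation.
The 1/18 is divided into 2 equal shares of 1/36 among Grzegorz, Bogdan.
Grzegorz is living and takes 1/36.
Bogdan is living and takes 1/36.
Radoslaw is living and takes 1/18.
Ludmila is living and takes 1/18.
Ireneusz is living and takes 1/18.
Tadeusz predeceased; the 2/9 allotted to Tadeusz's branch passes to Tadeusz's issue by representation.
Kazimierz is the sole taker at this level and receives the full 2/9.
Mieczyslaw predeceased; the 2/9 allotted to Mieczyslaw's branch passes to Mieczyslaw's issue by representation.
The 2/9 is divided into 2 equal shares of 1/9 among Danuta, Agnieszka.
Danuta is living and takes 1/9.
Agnieszka is living and takes 1/9.

Agnieszka 1/9; Bogdan 1/36; Danuta 1/9; Franciszka 1/3; Grzegorz 1/36; Ireneusz 1/18; Kazimierz 2/9; Ludmila 1/18; Radoslaw 1/18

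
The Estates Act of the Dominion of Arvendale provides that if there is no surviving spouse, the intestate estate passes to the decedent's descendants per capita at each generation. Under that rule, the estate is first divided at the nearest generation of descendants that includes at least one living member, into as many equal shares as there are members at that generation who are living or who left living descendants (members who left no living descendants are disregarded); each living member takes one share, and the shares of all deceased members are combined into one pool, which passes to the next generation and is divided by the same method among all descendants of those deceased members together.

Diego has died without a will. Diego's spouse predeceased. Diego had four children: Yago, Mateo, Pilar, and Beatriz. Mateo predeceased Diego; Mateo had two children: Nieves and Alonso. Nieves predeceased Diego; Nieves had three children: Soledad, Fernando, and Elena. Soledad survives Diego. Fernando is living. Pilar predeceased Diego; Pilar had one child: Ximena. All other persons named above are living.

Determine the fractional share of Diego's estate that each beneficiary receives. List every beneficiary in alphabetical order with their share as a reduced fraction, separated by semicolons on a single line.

There is no surviving spouse, so the entire estate passes to Diego's descendants per capita at each generation.
At generation 1 (Yago, Mateo, Pilar, Beatriz) there are 4 shares of (1)/4 = 1/4 each.
Living: Yago and Beatriz — each takes 1/4.
Deceased: Mateo and Pilar. Their combined 1/2 is pooled and carried to generation 2.
At generation 2 (Nieves, Alonso, Ximena) there are 3 shares of (1/2)/3 = 1/6 each.
Living: Alonso and Ximena — each takes 1/6.
Deceased: Nieves. That 1/6 share is carried to generation 3.
At generation 3 (Soledad, Fernando, Elena) there are 3 shares of (1/6)/3 = 1/18 each.
Living: Soledad, Fernando, and Elena — each takes 1/18.

Alonso 1/6; Beatriz 1/4; Elena 1/18; Fernando 1/18; Soledad 1/18; Ximena 1/6; Yago 1/4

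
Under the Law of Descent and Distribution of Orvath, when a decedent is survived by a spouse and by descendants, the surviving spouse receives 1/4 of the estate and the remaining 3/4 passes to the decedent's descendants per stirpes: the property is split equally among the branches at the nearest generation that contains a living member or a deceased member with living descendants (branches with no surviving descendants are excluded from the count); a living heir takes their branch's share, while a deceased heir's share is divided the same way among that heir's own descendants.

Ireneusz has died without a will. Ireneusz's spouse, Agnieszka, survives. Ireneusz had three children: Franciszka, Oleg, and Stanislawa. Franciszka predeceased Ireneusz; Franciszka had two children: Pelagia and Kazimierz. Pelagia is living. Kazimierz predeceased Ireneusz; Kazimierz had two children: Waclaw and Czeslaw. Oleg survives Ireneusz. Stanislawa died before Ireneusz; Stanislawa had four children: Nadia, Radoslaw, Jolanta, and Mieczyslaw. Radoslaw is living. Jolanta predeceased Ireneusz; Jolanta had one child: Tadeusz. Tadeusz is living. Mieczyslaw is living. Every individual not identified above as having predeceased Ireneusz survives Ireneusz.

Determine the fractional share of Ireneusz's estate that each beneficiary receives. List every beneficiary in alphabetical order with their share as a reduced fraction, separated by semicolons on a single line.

Agnieszka 1/4; Czeslaw 1/16; Mieczyslaw 1/16; Nadia 1/16; Oleg 1/4; Pelagia 1/8; Radoslaw 1/16; Tadeusz 1/16; Waclaw 1/16

Agnieszka, as surviving spouse, takes 1/4.
The remaining 3/4 passes to Ireneusz's descendants per stirpes.
The 3/4 is divided into 3 equal shares of 1/4 among Franciszka, Oleg, Stanislawa.
Franciszka predeceased; the 1/4 allotted to Franciszka's branch passes to Franciszka's issue by representation.
The 1/4 is divided into 2 equal shares of 1/8 among Pelagia, Kazimierz.
Pelagia is living and takes 1/8.
Kazimierz predeceased; the 1/8 allotted to Kazimierz's branch passes to Kazimierz's issue by representation.
The 1/8 is divided into 2 equal shares of 1/16 among Waclaw, Czeslaw.
Waclaw is living and takes 1/16.
Czeslaw is living and takes 1/16.
Oleg is living and takes 1/4.
Stanislawa predeceased; the 1/4 allotted to Stanislawa's branch passes to Stanislawa's issue by representation.
The 1/4 is divided into 4 equal shares of 1/16 among Nadia, Radoslaw, Jolanta, Mieczyslaw.
Nadia is living and takes 1/16.
Radoslaw is living and takes 1/16.
Jolanta predeceased; the 1/16 allotted to Jolanta's branch passes to Jolanta's issue by representation.
Tadeusz is the sole taker at this level and receives the full 1/16.
Mieczyslaw is living and takes 1/16.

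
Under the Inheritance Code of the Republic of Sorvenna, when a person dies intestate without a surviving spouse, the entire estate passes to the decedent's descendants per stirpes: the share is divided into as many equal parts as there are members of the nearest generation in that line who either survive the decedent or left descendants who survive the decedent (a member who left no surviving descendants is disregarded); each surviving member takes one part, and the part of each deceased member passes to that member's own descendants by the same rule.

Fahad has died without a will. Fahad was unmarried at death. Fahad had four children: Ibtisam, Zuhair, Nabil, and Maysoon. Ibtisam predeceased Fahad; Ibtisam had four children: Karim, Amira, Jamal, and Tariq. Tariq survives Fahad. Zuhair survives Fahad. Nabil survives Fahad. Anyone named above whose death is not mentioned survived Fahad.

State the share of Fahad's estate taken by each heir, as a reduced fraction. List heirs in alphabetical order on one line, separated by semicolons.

Amira 1/16; Jamal 1/16; Karim 1/16; Maysoon 1/4; Nabil 1/4; Tariq 1/16; Zuhair 1/4

There is no surviving spouse, so the entire estate passes to Fahad's descendants per stirpes.
The estate is divided into 4 equal shares of 1/4 among Ibtisam, Zuhair, Nabil, Maysoon.
Ibtisam predeceased; the 1/4 allotted to Ibtisam's branch passes to Ibtisam's issue by representation.
The 1/4 is divided into 4 equal shares of 1/16 among Karim, Amira, Jamal, Tariq.
Karim is living and takes 1/16.
Amira is living and takes 1/16.
Jamal is living and takes 1/16.
Tariq is living and takes 1/16.
Zuhair is living and takes 1/4.
Nabil is living and takes 1/4.
Maysoon is living and takes 1/4.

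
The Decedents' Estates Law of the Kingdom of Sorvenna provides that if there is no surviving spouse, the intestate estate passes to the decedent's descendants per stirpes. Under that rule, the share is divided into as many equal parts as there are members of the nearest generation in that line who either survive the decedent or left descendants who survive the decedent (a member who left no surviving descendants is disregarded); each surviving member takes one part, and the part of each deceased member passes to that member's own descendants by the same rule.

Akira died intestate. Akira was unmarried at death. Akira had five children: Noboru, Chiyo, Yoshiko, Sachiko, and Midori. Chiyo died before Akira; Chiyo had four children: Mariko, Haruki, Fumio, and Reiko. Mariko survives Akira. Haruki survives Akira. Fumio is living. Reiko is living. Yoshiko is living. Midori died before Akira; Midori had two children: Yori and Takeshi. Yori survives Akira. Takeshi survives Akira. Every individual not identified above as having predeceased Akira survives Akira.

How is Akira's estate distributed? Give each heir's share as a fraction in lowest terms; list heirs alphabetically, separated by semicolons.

Fumio 1/20; Haruki 1/20; Mariko 1/20; Noboru 1/5; Reiko 1/20; Sachiko 1/5; Takeshi 1/10; Yori 1/10; Yoshiko 1/5

There is no surviving spouse, so the entire estate passes to Akira's descendants per stirpes.
The estate is divided into 5 equal shares of 1/5 among Noboru, Chiyo, Yoshiko, Sachiko, Midori.
Noboru is living and takes 1/5.
Chiyo predeceased; the 1/5 allotted to Chiyo's branch passes to Chiyo's issue by representation.
The 1/5 is divided into 4 equal shares of 1/20 among Mariko, Haruki, Fumio, Reiko.
Mariko is living and takes 1/20.
Haruki is living and takes 1/20.
Fumio is living and takes 1/20.
Reiko is living and takes 1/20.
Yoshiko is living and takes 1/5.
Sachiko is living and takes 1/5.
Midori predeceased; the 1/5 allotted to Midori's branch passes to Midori's issue by representation.
The 1/5 is divided into 2 equal shares of 1/10 among Yori, Takeshi.
Yori is living and takes 1/10.
Takeshi is living and takes 1/10.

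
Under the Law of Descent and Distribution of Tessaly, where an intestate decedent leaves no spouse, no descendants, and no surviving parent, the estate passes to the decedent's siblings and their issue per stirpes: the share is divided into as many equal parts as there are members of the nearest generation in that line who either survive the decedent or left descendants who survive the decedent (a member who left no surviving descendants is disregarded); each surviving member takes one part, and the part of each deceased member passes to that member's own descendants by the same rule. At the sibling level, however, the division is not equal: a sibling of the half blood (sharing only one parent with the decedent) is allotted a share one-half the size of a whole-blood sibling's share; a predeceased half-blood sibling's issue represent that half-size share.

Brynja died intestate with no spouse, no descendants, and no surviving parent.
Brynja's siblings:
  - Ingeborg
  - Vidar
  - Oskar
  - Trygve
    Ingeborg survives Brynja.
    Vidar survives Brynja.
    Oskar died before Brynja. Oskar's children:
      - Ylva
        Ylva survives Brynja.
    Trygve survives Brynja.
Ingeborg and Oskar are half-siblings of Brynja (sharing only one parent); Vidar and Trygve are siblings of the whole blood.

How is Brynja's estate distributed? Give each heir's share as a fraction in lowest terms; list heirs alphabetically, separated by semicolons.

No spouse, descendants, or parent survives, so the estate passes to Brynja's siblings per stirpes.
Half-blood siblings count for one-half the weight of whole-blood siblings at the initial division.
Dividing 1 in proportion to weights (total weight 3): Ingeborg (weight 1/2) → 1/6; Vidar (weight 1) → 1/3; Oskar (weight 1/2) → 1/6; Trygve (weight 1) → 1/3.
Ingeborg is living and takes 1/6.
Vidar is living and takes 1/3.
Oskar predeceased; the 1/6 allotted to Oskar's branch passes to Oskar's issue by representation.
Ylva is the sole taker at this level and receives the full 1/6.
Trygve is living and takes 1/3.

Ingeborg 1/6; Trygve 1/3; Vidar 1/3; Ylva 1/6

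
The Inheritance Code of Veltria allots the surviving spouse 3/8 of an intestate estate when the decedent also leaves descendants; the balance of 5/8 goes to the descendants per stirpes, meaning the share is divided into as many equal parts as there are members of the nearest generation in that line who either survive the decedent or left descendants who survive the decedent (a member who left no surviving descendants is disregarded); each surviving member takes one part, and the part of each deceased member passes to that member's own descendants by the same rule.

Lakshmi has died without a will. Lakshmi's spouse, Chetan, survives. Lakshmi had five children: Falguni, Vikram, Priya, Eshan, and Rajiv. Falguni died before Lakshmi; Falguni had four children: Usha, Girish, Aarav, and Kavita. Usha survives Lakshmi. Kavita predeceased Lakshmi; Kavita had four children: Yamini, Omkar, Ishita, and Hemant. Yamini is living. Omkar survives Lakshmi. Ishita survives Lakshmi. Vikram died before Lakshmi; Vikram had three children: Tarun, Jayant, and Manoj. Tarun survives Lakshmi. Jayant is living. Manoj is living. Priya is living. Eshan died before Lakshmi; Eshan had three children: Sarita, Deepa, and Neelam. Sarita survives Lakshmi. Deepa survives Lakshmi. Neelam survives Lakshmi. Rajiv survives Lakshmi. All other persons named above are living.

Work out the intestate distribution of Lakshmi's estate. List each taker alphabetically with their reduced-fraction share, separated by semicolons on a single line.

Chetan, as surviving spouse, takes 3/8.
The remaining 5/8 passes to Lakshmi's descendants per stirpes.
The 5/8 is divided into 5 equal shares of 1/8 among Falguni, Vikram, Priya, Eshan, Rajiv.
Falguni predeceased; the 1/8 allotted to Falguni's branch passes to Falguni's issue by representation.
The 1/8 is divided into 4 equal shares of 1/32 among Usha, Girish, Aarav, Kavita.
Usha is living and takes 1/32.
Girish is living and takes 1/32.
Aarav is living and takes 1/32.
Kavita predeceased; the 1/32 allotted to Kavita's branch passes to Kavita's issue by representation.
The 1/32 is divided into 4 equal shares of 1/128 among Yamini, Omkar, Ishita, Hemant.
Yamini is living and takes 1/128.
Omkar is living and takes 1/128.
Ishita is living and takes 1/128.
Hemant is living and takes 1/128.
Vikram predeceased; the 1/8 allotted to Vikram's branch passes to Vikram's issue by representation.
The 1/8 is divided into 3 equal shares of 1/24 among Tarun, Jayant, Manoj.
Tarun is living and takes 1/24.
Jayant is living and takes 1/24.
Manoj is living and takes 1/24.
Priya is living and takes 1/8.
Eshan predeceased; the 1/8 allotted to Eshan's branch passes to Eshan's issue by representation.
The 1/8 is divided into 3 equal shares of 1/24 among Sarita, Deepa, Neelam.
Sarita is living and takes 1/24.
Deepa is living and takes 1/24.
Neelam is living and takes 1/24.
Rajiv is living and takes 1/8.

Aarav 1/32; Chetan 3/8; Deepa 1/24; Girish 1/32; Hemant 1/128; Ishita 1/128; Jayant 1/24; Manoj 1/24; Neelam 1/24; Omkar 1/128; Priya 1/8; Rajiv 1/8; Sarita 1/24; Tarun 1/24; Usha 1/32; Yamini 1/128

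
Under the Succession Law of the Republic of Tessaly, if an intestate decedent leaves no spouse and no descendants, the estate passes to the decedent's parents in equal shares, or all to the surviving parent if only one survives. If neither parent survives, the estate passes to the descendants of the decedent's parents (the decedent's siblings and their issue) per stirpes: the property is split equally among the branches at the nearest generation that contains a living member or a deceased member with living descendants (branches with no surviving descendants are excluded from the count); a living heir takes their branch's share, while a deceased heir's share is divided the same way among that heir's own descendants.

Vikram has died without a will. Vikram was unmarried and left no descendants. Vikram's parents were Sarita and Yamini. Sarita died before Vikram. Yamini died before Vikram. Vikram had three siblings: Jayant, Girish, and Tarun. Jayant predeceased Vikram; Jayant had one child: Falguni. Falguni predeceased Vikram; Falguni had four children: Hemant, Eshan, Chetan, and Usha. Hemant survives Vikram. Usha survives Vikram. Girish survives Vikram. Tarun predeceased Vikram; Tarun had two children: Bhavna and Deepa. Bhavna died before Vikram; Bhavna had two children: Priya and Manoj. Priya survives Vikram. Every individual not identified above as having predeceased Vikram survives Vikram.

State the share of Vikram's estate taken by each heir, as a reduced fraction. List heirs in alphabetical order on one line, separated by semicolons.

Chetan 1/12; Deepa 1/6; Eshan 1/12; Girish 1/3; Hemant 1/12; Manoj 1/12; Priya 1/12; Usha 1/12

Neither parent survives and there are no descendants, so the estate passes to Vikram's siblings and their issue per stirpes.
The estate is divided into 3 equal shares of 1/3 among Jayant, Girish, Tarun.
Jayant predeceased; the 1/3 allotted to Jayant's branch passes to Jayant's issue by representation.
Falguni's line is the sole branch at this level, so the full 1/3 passes to Falguni's issue by representation.
The 1/3 is divided into 4 equal shares of 1/12 among Hemant, Eshan, Chetan, Usha.
Hemant is living and takes 1/12.
Eshan is living and takes 1/12.
Chetan is living and takes 1/12.
Usha is living and takes 1/12.
Girish is living and takes 1/3.
Tarun predeceased; the 1/3 allotted to Tarun's branch passes to Tarun's issue by representation.
The 1/3 is divided into 2 equal shares of 1/6 among Bhavna, Deepa.
Bhavna predeceased; the 1/6 allotted to Bhavna's branch passes to Bhavna's issue by representation.
The 1/6 is divided into 2 equal shares of 1/12 among Priya, Manoj.
Priya is living and takes 1/12.
Manoj is living and takes 1/12.
Deepa is living and takes 1/6.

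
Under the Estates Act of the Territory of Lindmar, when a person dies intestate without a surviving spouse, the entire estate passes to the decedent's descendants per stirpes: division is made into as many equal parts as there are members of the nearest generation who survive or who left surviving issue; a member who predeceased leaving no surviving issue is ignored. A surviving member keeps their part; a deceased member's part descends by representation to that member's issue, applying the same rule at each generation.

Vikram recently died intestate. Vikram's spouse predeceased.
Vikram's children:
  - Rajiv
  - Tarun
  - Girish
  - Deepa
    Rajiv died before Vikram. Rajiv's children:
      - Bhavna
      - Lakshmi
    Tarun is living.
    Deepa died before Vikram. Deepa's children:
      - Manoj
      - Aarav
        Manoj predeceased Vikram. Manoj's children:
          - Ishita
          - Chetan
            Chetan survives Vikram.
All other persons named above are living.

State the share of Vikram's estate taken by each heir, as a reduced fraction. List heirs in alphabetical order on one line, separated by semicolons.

Aarav 1/8; Bhavna 1/8; Chetan 1/16; Girish 1/4; Ishita 1/16; Lakshmi 1/8; Tarun 1/4

There is no surviving spouse, so the entire estate passes to Vikram's descendants per stirpes.
The estate is divided into 4 equal shares of 1/4 among Rajiv, Tarun, Girish, Deepa.
Rajiv predeceased; the 1/4 allotted to Rajiv's branch passes to Rajiv's issue by representation.
The 1/4 is divided into 2 equal shares of 1/8 among Bhavna, Lakshmi.
Bhavna is living and takes 1/8.
Lakshmi is living and takes 1/8.
Tarun is living and takes 1/4.
Girish is living and takes 1/4.
Deepa predeceased; the 1/4 allotted to Deepa's branch passes to Deepa's issue by representation.
The 1/4 is divided into 2 equal shares of 1/8 among Manoj, Aarav.
Manoj predeceased; the 1/8 allotted to Manoj's branch passes to Manoj's issue by representation.
The 1/8 is divided into 2 equal shares of 1/16 among Ishita, Chetan.
Ishita is living and takes 1/16.
Chetan is living and takes 1/16.
Aarav is living and takes 1/8.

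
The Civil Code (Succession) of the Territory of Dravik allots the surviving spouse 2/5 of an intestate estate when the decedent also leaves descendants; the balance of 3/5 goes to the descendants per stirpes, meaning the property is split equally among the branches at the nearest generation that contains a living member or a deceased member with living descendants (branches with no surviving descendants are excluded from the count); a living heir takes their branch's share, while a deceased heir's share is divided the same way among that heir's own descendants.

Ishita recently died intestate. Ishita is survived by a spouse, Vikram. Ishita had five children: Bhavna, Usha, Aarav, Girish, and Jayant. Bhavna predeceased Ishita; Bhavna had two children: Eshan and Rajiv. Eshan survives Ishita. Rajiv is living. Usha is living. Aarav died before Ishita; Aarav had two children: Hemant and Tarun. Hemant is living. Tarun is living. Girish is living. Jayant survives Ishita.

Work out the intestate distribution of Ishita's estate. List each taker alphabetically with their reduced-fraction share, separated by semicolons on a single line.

Eshan 3/50; Girish 3/25; Hemant 3/50; Jayant 3/25; Rajiv 3/50; Tarun 3/50; Usha 3/25; Vikram 2/5

Vikram, as surviving spouse, takes 2/5.
The remaining 3/5 passes to Ishita's descendants per stirpes.
The 3/5 is divided into 5 equal shares of 3/25 among Bhavna, Usha, Aarav, Girish, Jayant.
Bhavna predeceased; the 3/25 allotted to Bhavna's branch passes to Bhavna's issue by representation.
The 3/25 is divided into 2 equal shares of 3/50 among Eshan, Rajiv.
Eshan is living and takes 3/50.
Rajiv is living and takes 3/50.
Usha is living and takes 3/25.
Aarav predeceased; the 3/25 allotted to Aarav's branch passes to Aarav's issue by representation.
The 3/25 is divided into 2 equal shares of 3/50 among Hemant, Tarun.
Hemant is living and takes 3/50.
Tarun is living and takes 3/50.
Girish is living and takes 3/25.
Jayant is living and takes 3/25.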